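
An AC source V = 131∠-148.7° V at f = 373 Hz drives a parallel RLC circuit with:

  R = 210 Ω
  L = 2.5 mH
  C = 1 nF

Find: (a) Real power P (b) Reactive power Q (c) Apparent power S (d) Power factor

Step 1 — Angular frequency: ω = 2π·f = 2π·373 = 2344 rad/s.
Step 2 — Component impedances:
  R: Z = R = 210 Ω
  L: Z = jωL = j·2344·0.0025 = 0 + j5.859 Ω
  C: Z = 1/(jωC) = -j/(ω·C) = 0 - j4.267e+05 Ω
Step 3 — Parallel combination: 1/Z_total = 1/R + 1/L + 1/C; Z_total = 0.1633 + j5.855 Ω = 5.857∠88.4° Ω.
Step 4 — Source phasor: V = 131∠-148.7° V = -111.9 - j68.06 V.
Step 5 — Current: I = V / Z = -12.15 + j18.78 A = 22.37∠122.9° A.
Step 6 — Complex power: S = V·I* = 81.72 + j2929 VA.
Step 7 — Real power: P = Re(S) = 81.72 W.
Step 8 — Reactive power: Q = Im(S) = 2929 VAR.
Step 9 — Apparent power: |S| = 2930 VA.
Step 10 — Power factor: PF = P/|S| = 0.02789 (lagging).

(a) P = 81.72 W  (b) Q = 2929 VAR  (c) S = 2930 VA  (d) PF = 0.02789 (lagging)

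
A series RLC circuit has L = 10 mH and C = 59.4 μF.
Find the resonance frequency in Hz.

Step 1 — Resonance condition Im(Z)=0 gives ω₀ = 1/√(LC).
Step 2 — ω₀ = 1/√(0.01·5.94e-05) = 1297 rad/s.
Step 3 — f₀ = ω₀/(2π) = 206.5 Hz.

f₀ = 206.5 Hz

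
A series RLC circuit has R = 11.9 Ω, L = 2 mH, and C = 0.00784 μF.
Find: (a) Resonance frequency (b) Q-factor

Step 1 — Resonance condition Im(Z)=0 gives ω₀ = 1/√(LC).
Step 2 — ω₀ = 1/√(0.002·7.84e-09) = 2.525e+05 rad/s.
Step 3 — f₀ = ω₀/(2π) = 4.019e+04 Hz.
Step 4 — Series Q: Q = ω₀L/R = 2.525e+05·0.002/11.9 = 42.44.

(a) f₀ = 4.019e+04 Hz  (b) Q = 42.44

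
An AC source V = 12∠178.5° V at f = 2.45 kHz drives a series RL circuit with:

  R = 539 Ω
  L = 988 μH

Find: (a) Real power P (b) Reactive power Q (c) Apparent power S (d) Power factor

Step 1 — Angular frequency: ω = 2π·f = 2π·2450 = 1.539e+04 rad/s.
Step 2 — Component impedances:
  R: Z = R = 539 Ω
  L: Z = jωL = j·1.539e+04·0.000988 = 0 + j15.21 Ω
Step 3 — Series combination: Z_total = R + L = 539 + j15.21 Ω = 539.2∠1.6° Ω.
Step 4 — Source phasor: V = 12∠178.5° V = -12 + j0.3141 V.
Step 5 — Current: I = V / Z = -0.02222 + j0.00121 A = 0.02225∠176.9° A.
Step 6 — Complex power: S = V·I* = 0.2669 + j0.007533 VA.
Step 7 — Real power: P = Re(S) = 0.2669 W.
Step 8 — Reactive power: Q = Im(S) = 0.007533 VAR.
Step 9 — Apparent power: |S| = 0.2671 VA.
Step 10 — Power factor: PF = P/|S| = 0.9996 (lagging).

(a) P = 0.2669 W  (b) Q = 0.007533 VAR  (c) S = 0.2671 VA  (d) PF = 0.9996 (lagging)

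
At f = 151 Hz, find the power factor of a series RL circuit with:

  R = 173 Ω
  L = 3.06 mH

Step 1 — Angular frequency: ω = 2π·f = 2π·151 = 948.8 rad/s.
Step 2 — Component impedances:
  R: Z = R = 173 Ω
  L: Z = jωL = j·948.8·0.00306 = 0 + j2.903 Ω
Step 3 — Series combination: Z_total = R + L = 173 + j2.903 Ω = 173∠1.0° Ω.
Step 4 — Power factor: PF = cos(φ) = Re(Z)/|Z| = 173/173.02 = 0.9999.
Step 5 — Type: Im(Z) = 2.903 ⇒ lagging (phase φ = 1.0°).

PF = 0.9999 (lagging, φ = 1.0°)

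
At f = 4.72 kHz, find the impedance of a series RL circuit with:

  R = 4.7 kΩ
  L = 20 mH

Step 1 — Angular frequency: ω = 2π·f = 2π·4720 = 2.966e+04 rad/s.
Step 2 — Component impedances:
  R: Z = R = 4700 Ω
  L: Z = jωL = j·2.966e+04·0.02 = 0 + j593.1 Ω
Step 3 — Series combination: Z_total = R + L = 4700 + j593.1 Ω = 4737∠7.2° Ω.

Z = 4700 + j593.1 Ω = 4737∠7.2° Ω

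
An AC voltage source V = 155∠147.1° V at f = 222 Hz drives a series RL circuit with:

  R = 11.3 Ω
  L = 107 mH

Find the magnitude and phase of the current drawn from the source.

Step 1 — Angular frequency: ω = 2π·f = 2π·222 = 1395 rad/s.
Step 2 — Component impedances:
  R: Z = R = 11.3 Ω
  L: Z = jωL = j·1395·0.107 = 0 + j149.3 Ω
Step 3 — Series combination: Z_total = R + L = 11.3 + j149.3 Ω = 149.7∠85.7° Ω.
Step 4 — Source phasor: V = 155∠147.1° V = -130.1 + j84.19 V.
Step 5 — Ohm's law: I = V / Z_total = (-130.1 + j84.19) / (11.3 + j149.3) = 0.4952 + j0.9095 A.
Step 6 — Convert to polar: |I| = 1.036 A, ∠I = 61.4°.

I = 1.036∠61.4° A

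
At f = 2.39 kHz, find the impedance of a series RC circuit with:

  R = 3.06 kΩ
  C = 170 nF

Step 1 — Angular frequency: ω = 2π·f = 2π·2390 = 1.502e+04 rad/s.
Step 2 — Component impedances:
  R: Z = R = 3060 Ω
  C: Z = 1/(jωC) = -j/(ω·C) = 0 - j391.7 Ω
Step 3 — Series combination: Z_total = R + C = 3060 - j391.7 Ω = 3085∠-7.3° Ω.

Z = 3060 - j391.7 Ω = 3085∠-7.3° Ω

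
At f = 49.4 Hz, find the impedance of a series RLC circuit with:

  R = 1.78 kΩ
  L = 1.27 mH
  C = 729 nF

Step 1 — Angular frequency: ω = 2π·f = 2π·49.4 = 310.4 rad/s.
Step 2 — Component impedances:
  R: Z = R = 1780 Ω
  L: Z = jωL = j·310.4·0.00127 = 0 + j0.3942 Ω
  C: Z = 1/(jωC) = -j/(ω·C) = 0 - j4419 Ω
Step 3 — Series combination: Z_total = R + L + C = 1780 - j4419 Ω = 4764∠-68.1° Ω.

Z = 1780 - j4419 Ω = 4764∠-68.1° Ω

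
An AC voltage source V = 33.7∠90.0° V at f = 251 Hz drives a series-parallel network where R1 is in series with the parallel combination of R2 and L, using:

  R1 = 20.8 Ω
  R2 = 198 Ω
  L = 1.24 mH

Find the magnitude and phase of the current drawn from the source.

Step 1 — Angular frequency: ω = 2π·f = 2π·251 = 1577 rad/s.
Step 2 — Component impedances:
  R1: Z = R = 20.8 Ω
  R2: Z = R = 198 Ω
  L: Z = jωL = j·1577·0.00124 = 0 + j1.956 Ω
Step 3 — Parallel branch: R2 || L = 1/(1/R2 + 1/L) = 0.01931 + j1.955 Ω.
Step 4 — Series with R1: Z_total = R1 + (R2 || L) = 20.82 + j1.955 Ω = 20.91∠5.4° Ω.
Step 5 — Source phasor: V = 33.7∠90.0° V = 0 + j33.7 V.
Step 6 — Ohm's law: I = V / Z_total = (0 + j33.7) / (20.82 + j1.955) = 0.1507 + j1.605 A.
Step 7 — Convert to polar: |I| = 1.612 A, ∠I = 84.6°.

I = 1.612∠84.6° A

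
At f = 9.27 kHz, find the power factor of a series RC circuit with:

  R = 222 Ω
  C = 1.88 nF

Step 1 — Angular frequency: ω = 2π·f = 2π·9270 = 5.825e+04 rad/s.
Step 2 — Component impedances:
  R: Z = R = 222 Ω
  C: Z = 1/(jωC) = -j/(ω·C) = 0 - j9132 Ω
Step 3 — Series combination: Z_total = R + C = 222 - j9132 Ω = 9135∠-88.6° Ω.
Step 4 — Power factor: PF = cos(φ) = Re(Z)/|Z| = 222/9135 = 0.0243.
Step 5 — Type: Im(Z) = -9132 ⇒ leading (phase φ = -88.6°).

PF = 0.0243 (leading, φ = -88.6°)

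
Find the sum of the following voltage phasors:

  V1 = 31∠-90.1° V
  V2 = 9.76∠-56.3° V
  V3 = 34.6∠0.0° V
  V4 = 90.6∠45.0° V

Step 1 — Convert each phasor to rectangular form:
  V1 = 31·(cos(-90.1°) + j·sin(-90.1°)) = -0.05411 - j31 V
  V2 = 9.76·(cos(-56.3°) + j·sin(-56.3°)) = 5.415 - j8.12 V
  V3 = 34.6·(cos(0.0°) + j·sin(0.0°)) = 34.6 V
  V4 = 90.6·(cos(45.0°) + j·sin(45.0°)) = 64.06 + j64.06 V
Step 2 — Sum components: V_total = 104 + j24.94 V.
Step 3 — Convert to polar: |V_total| = 107 V, ∠V_total = 13.5°.

V_total = 107∠13.5° V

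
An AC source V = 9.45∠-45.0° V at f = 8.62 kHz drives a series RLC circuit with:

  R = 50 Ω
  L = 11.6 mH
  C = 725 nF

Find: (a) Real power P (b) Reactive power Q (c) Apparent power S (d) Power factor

Step 1 — Angular frequency: ω = 2π·f = 2π·8620 = 5.416e+04 rad/s.
Step 2 — Component impedances:
  R: Z = R = 50 Ω
  L: Z = jωL = j·5.416e+04·0.0116 = 0 + j628.3 Ω
  C: Z = 1/(jωC) = -j/(ω·C) = 0 - j25.47 Ω
Step 3 — Series combination: Z_total = R + L + C = 50 + j602.8 Ω = 604.9∠85.3° Ω.
Step 4 — Source phasor: V = 9.45∠-45.0° V = 6.682 - j6.682 V.
Step 5 — Current: I = V / Z = -0.0101 - j0.01192 A = 0.01562∠-130.3° A.
Step 6 — Complex power: S = V·I* = 0.0122 + j0.1471 VA.
Step 7 — Real power: P = Re(S) = 0.0122 W.
Step 8 — Reactive power: Q = Im(S) = 0.1471 VAR.
Step 9 — Apparent power: |S| = 0.1476 VA.
Step 10 — Power factor: PF = P/|S| = 0.08266 (lagging).

(a) P = 0.0122 W  (b) Q = 0.1471 VAR  (c) S = 0.1476 VA  (d) PF = 0.08266 (lagging)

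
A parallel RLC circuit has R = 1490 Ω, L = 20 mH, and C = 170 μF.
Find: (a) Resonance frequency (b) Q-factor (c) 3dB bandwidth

Step 1 — Resonance: ω₀ = 1/√(LC) = 1/√(0.02·0.00017) = 542.3 rad/s.
Step 2 — f₀ = ω₀/(2π) = 86.31 Hz.
Step 3 — Parallel Q: Q = R/(ω₀L) = 1490/(542.3·0.02) = 137.4.
Step 4 — Bandwidth: Δω = ω₀/Q = 3.948 rad/s; BW = Δω/(2π) = 0.6283 Hz.

(a) f₀ = 86.31 Hz  (b) Q = 137.4  (c) BW = 0.6283 Hz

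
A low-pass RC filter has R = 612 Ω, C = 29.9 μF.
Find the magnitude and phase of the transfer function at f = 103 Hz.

Step 1 — Angular frequency: ω = 2π·103 = 647.2 rad/s.
Step 2 — Transfer function: H(jω) = 1/(1 + jωRC).
Step 3 — Denominator: 1 + jωRC = 1 + j·647.2·612·2.99e-05 = 1 + j11.84.
Step 4 — H = 0.00708 - j0.08384.
Step 5 — Magnitude: |H| = 0.08414 (-21.5 dB); phase: φ = -85.2°.

|H| = 0.08414 (-21.5 dB), φ = -85.2°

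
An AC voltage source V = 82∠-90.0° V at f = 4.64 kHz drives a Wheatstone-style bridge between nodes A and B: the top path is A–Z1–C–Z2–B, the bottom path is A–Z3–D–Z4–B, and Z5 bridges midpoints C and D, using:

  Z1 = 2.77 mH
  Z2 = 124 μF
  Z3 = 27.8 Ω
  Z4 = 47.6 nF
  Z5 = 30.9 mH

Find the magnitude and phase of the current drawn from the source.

Step 1 — Angular frequency: ω = 2π·f = 2π·4640 = 2.915e+04 rad/s.
Step 2 — Component impedances:
  Z1: Z = jωL = j·2.915e+04·0.00277 = 0 + j80.76 Ω
  Z2: Z = 1/(jωC) = -j/(ω·C) = 0 - j0.2766 Ω
  Z3: Z = R = 27.8 Ω
  Z4: Z = 1/(jωC) = -j/(ω·C) = 0 - j720.6 Ω
  Z5: Z = jωL = j·2.915e+04·0.0309 = 0 + j900.9 Ω
Step 3 — Bridge requires nodal analysis (the Z5 bridge couples midpoints C and D, so the two paths cannot be reduced to a simple series/parallel combination). Setting node B to ground and injecting 1 A at node A, the 3-node admittance system at A, C, D solves to V_A = Z_AB = 0.01407 + j82.27 Ω = 82.27∠90.0° Ω.
Step 4 — Source phasor: V = 82∠-90.0° V = 0 - j82 V.
Step 5 — Ohm's law: I = V / Z_total = (0 - j82) / (0.01407 + j82.27) = -0.9968 - j0.0001705 A.
Step 6 — Convert to polar: |I| = 0.9968 A, ∠I = -180.0°.

I = 0.9968∠-180.0° A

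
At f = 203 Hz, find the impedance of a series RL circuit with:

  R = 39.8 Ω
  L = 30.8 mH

Step 1 — Angular frequency: ω = 2π·f = 2π·203 = 1275 rad/s.
Step 2 — Component impedances:
  R: Z = R = 39.8 Ω
  L: Z = jωL = j·1275·0.0308 = 0 + j39.28 Ω
Step 3 — Series combination: Z_total = R + L = 39.8 + j39.28 Ω = 55.92∠44.6° Ω.

Z = 39.8 + j39.28 Ω = 55.92∠44.6° Ω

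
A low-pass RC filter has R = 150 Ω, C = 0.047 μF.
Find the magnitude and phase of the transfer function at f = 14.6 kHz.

Step 1 — Angular frequency: ω = 2π·1.46e+04 = 9.173e+04 rad/s.
Step 2 — Transfer function: H(jω) = 1/(1 + jωRC).
Step 3 — Denominator: 1 + jωRC = 1 + j·9.173e+04·150·4.7e-08 = 1 + j0.6467.
Step 4 — H = 0.7051 - j0.456.
Step 5 — Magnitude: |H| = 0.8397 (-1.5 dB); phase: φ = -32.9°.

|H| = 0.8397 (-1.5 dB), φ = -32.9°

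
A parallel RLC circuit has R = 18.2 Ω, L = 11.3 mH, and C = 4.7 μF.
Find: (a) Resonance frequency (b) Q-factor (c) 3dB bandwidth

Step 1 — Resonance: ω₀ = 1/√(LC) = 1/√(0.0113·4.7e-06) = 4339 rad/s.
Step 2 — f₀ = ω₀/(2π) = 690.6 Hz.
Step 3 — Parallel Q: Q = R/(ω₀L) = 18.2/(4339·0.0113) = 0.3712.
Step 4 — Bandwidth: Δω = ω₀/Q = 1.169e+04 rad/s; BW = Δω/(2π) = 1861 Hz.

(a) f₀ = 690.6 Hz  (b) Q = 0.3712  (c) BW = 1861 Hz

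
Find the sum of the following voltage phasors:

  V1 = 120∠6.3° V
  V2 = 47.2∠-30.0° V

Step 1 — Convert each phasor to rectangular form:
  V1 = 120·(cos(6.3°) + j·sin(6.3°)) = 119.3 + j13.17 V
  V2 = 47.2·(cos(-30.0°) + j·sin(-30.0°)) = 40.88 - j23.6 V
Step 2 — Sum components: V_total = 160.2 - j10.43 V.
Step 3 — Convert to polar: |V_total| = 160.5 V, ∠V_total = -3.7°.

V_total = 160.5∠-3.7° V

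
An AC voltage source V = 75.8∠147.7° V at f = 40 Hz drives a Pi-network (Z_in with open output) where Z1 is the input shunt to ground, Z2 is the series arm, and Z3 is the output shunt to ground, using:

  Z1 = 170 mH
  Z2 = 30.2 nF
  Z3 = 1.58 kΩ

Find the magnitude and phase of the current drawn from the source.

Step 1 — Angular frequency: ω = 2π·f = 2π·40 = 251.3 rad/s.
Step 2 — Component impedances:
  Z1: Z = jωL = j·251.3·0.17 = 0 + j42.73 Ω
  Z2: Z = 1/(jωC) = -j/(ω·C) = 0 - j1.318e+05 Ω
  Z3: Z = R = 1580 Ω
Step 3 — With open output, the series arm Z2 and the output shunt Z3 appear in series to ground: Z2 + Z3 = 1580 - j1.318e+05 Ω.
Step 4 — Parallel with input shunt Z1: Z_in = Z1 || (Z2 + Z3) = 0.0001662 + j42.74 Ω = 42.74∠90.0° Ω.
Step 5 — Source phasor: V = 75.8∠147.7° V = -64.07 + j40.5 V.
Step 6 — Ohm's law: I = V / Z_total = (-64.07 + j40.5) / (0.0001662 + j42.74) = 0.9477 + j1.499 A.
Step 7 — Convert to polar: |I| = 1.774 A, ∠I = 57.7°.

I = 1.774∠57.7° A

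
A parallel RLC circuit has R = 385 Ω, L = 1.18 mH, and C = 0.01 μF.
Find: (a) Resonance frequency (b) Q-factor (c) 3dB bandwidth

Step 1 — Resonance: ω₀ = 1/√(LC) = 1/√(0.00118·1e-08) = 2.911e+05 rad/s.
Step 2 — f₀ = ω₀/(2π) = 4.633e+04 Hz.
Step 3 — Parallel Q: Q = R/(ω₀L) = 385/(2.911e+05·0.00118) = 1.121.
Step 4 — Bandwidth: Δω = ω₀/Q = 2.597e+05 rad/s; BW = Δω/(2π) = 4.134e+04 Hz.

(a) f₀ = 4.633e+04 Hz  (b) Q = 1.121  (c) BW = 4.134e+04 Hz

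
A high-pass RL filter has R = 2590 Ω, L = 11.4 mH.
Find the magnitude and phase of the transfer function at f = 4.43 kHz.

Step 1 — Angular frequency: ω = 2π·4430 = 2.783e+04 rad/s.
Step 2 — Transfer function: H(jω) = jωL/(R + jωL).
Step 3 — Numerator jωL = j·317.3; denominator R + jωL = 2590 + j317.3.
Step 4 — H = 0.01479 + j0.1207.
Step 5 — Magnitude: |H| = 0.1216 (-18.3 dB); phase: φ = 83.0°.

|H| = 0.1216 (-18.3 dB), φ = 83.0°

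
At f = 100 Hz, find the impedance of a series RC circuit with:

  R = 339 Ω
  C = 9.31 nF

Step 1 — Angular frequency: ω = 2π·f = 2π·100 = 628.3 rad/s.
Step 2 — Component impedances:
  R: Z = R = 339 Ω
  C: Z = 1/(jωC) = -j/(ω·C) = 0 - j1.71e+05 Ω
Step 3 — Series combination: Z_total = R + C = 339 - j1.71e+05 Ω = 1.71e+05∠-89.9° Ω.

Z = 339 - j1.71e+05 Ω = 1.71e+05∠-89.9° Ω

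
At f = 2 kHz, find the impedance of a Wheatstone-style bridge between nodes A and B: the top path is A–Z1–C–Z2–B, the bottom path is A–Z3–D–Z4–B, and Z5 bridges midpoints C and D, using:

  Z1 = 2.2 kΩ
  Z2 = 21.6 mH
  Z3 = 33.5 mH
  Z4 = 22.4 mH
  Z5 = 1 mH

Step 1 — Angular frequency: ω = 2π·f = 2π·2000 = 1.257e+04 rad/s.
Step 2 — Component impedances:
  Z1: Z = R = 2200 Ω
  Z2: Z = jωL = j·1.257e+04·0.0216 = 0 + j271.4 Ω
  Z3: Z = jωL = j·1.257e+04·0.0335 = 0 + j421 Ω
  Z4: Z = jωL = j·1.257e+04·0.0224 = 0 + j281.5 Ω
  Z5: Z = jωL = j·1.257e+04·0.001 = 0 + j12.57 Ω
Step 3 — Bridge requires nodal analysis (the Z5 bridge couples midpoints C and D, so the two paths cannot be reduced to a simple series/parallel combination). Setting node B to ground and injecting 1 A at node A, the 3-node admittance system at A, C, D solves to V_A = Z_AB = 79.87 + j546.6 Ω = 552.4∠81.7° Ω.

Z = 79.87 + j546.6 Ω = 552.4∠81.7° Ω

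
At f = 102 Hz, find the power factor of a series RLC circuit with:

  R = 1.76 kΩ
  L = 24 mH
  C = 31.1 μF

Step 1 — Angular frequency: ω = 2π·f = 2π·102 = 640.9 rad/s.
Step 2 — Component impedances:
  R: Z = R = 1760 Ω
  L: Z = jωL = j·640.9·0.024 = 0 + j15.38 Ω
  C: Z = 1/(jωC) = -j/(ω·C) = 0 - j50.17 Ω
Step 3 — Series combination: Z_total = R + L + C = 1760 - j34.79 Ω = 1760∠-1.1° Ω.
Step 4 — Power factor: PF = cos(φ) = Re(Z)/|Z| = 1760/1760.3 = 0.9998.
Step 5 — Type: Im(Z) = -34.79 ⇒ leading (phase φ = -1.1°).

PF = 0.9998 (leading, φ = -1.1°)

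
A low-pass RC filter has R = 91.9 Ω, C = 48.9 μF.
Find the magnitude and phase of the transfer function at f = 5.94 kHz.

Step 1 — Angular frequency: ω = 2π·5940 = 3.732e+04 rad/s.
Step 2 — Transfer function: H(jω) = 1/(1 + jωRC).
Step 3 — Denominator: 1 + jωRC = 1 + j·3.732e+04·91.9·4.89e-05 = 1 + j167.7.
Step 4 — H = 3.555e-05 - j0.005962.
Step 5 — Magnitude: |H| = 0.005962 (-44.5 dB); phase: φ = -89.7°.

|H| = 0.005962 (-44.5 dB), φ = -89.7°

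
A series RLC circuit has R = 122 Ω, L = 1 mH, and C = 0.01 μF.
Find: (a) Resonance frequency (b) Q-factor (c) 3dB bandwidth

Step 1 — Resonance condition Im(Z)=0 gives ω₀ = 1/√(LC).
Step 2 — ω₀ = 1/√(0.001·1e-08) = 3.162e+05 rad/s.
Step 3 — f₀ = ω₀/(2π) = 5.033e+04 Hz.
Step 4 — Series Q: Q = ω₀L/R = 3.162e+05·0.001/122 = 2.592.
Step 5 — 3dB bandwidth: Δω = ω₀/Q = 1.22e+05 rad/s; BW = Δω/(2π) = 1.942e+04 Hz.

(a) f₀ = 5.033e+04 Hz  (b) Q = 2.592  (c) BW = 1.942e+04 Hz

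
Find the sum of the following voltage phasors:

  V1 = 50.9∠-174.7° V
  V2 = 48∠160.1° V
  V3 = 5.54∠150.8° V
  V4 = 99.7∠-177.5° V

Step 1 — Convert each phasor to rectangular form:
  V1 = 50.9·(cos(-174.7°) + j·sin(-174.7°)) = -50.68 - j4.702 V
  V2 = 48·(cos(160.1°) + j·sin(160.1°)) = -45.13 + j16.34 V
  V3 = 5.54·(cos(150.8°) + j·sin(150.8°)) = -4.836 + j2.703 V
  V4 = 99.7·(cos(-177.5°) + j·sin(-177.5°)) = -99.61 - j4.349 V
Step 2 — Sum components: V_total = -200.3 + j9.99 V.
Step 3 — Convert to polar: |V_total| = 200.5 V, ∠V_total = 177.1°.

V_total = 200.5∠177.1° V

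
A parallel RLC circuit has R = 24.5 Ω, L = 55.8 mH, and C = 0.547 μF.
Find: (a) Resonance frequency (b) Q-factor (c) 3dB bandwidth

Step 1 — Resonance: ω₀ = 1/√(LC) = 1/√(0.0558·5.47e-07) = 5724 rad/s.
Step 2 — f₀ = ω₀/(2π) = 911 Hz.
Step 3 — Parallel Q: Q = R/(ω₀L) = 24.5/(5724·0.0558) = 0.07671.
Step 4 — Bandwidth: Δω = ω₀/Q = 7.462e+04 rad/s; BW = Δω/(2π) = 1.188e+04 Hz.

(a) f₀ = 911 Hz  (b) Q = 0.07671  (c) BW = 1.188e+04 Hz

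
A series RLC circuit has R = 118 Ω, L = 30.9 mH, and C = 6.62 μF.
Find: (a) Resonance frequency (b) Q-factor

Step 1 — Resonance condition Im(Z)=0 gives ω₀ = 1/√(LC).
Step 2 — ω₀ = 1/√(0.0309·6.62e-06) = 2211 rad/s.
Step 3 — f₀ = ω₀/(2π) = 351.9 Hz.
Step 4 — Series Q: Q = ω₀L/R = 2211·0.0309/118 = 0.579.

(a) f₀ = 351.9 Hz  (b) Q = 0.579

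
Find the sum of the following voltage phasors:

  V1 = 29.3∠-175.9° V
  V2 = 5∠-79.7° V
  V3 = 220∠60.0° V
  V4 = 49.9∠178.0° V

Step 1 — Convert each phasor to rectangular form:
  V1 = 29.3·(cos(-175.9°) + j·sin(-175.9°)) = -29.23 - j2.095 V
  V2 = 5·(cos(-79.7°) + j·sin(-79.7°)) = 0.894 - j4.919 V
  V3 = 220·(cos(60.0°) + j·sin(60.0°)) = 110 + j190.5 V
  V4 = 49.9·(cos(178.0°) + j·sin(178.0°)) = -49.87 + j1.741 V
Step 2 — Sum components: V_total = 31.8 + j185.3 V.
Step 3 — Convert to polar: |V_total| = 188 V, ∠V_total = 80.3°.

V_total = 188∠80.3° V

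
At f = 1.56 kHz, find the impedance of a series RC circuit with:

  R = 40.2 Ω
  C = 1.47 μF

Step 1 — Angular frequency: ω = 2π·f = 2π·1560 = 9802 rad/s.
Step 2 — Component impedances:
  R: Z = R = 40.2 Ω
  C: Z = 1/(jωC) = -j/(ω·C) = 0 - j69.4 Ω
Step 3 — Series combination: Z_total = R + C = 40.2 - j69.4 Ω = 80.2∠-59.9° Ω.

Z = 40.2 - j69.4 Ω = 80.2∠-59.9° Ω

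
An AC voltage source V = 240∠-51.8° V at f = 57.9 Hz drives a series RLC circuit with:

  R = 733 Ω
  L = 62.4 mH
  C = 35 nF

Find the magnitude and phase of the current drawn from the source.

Step 1 — Angular frequency: ω = 2π·f = 2π·57.9 = 363.8 rad/s.
Step 2 — Component impedances:
  R: Z = R = 733 Ω
  L: Z = jωL = j·363.8·0.0624 = 0 + j22.7 Ω
  C: Z = 1/(jωC) = -j/(ω·C) = 0 - j7.854e+04 Ω
Step 3 — Series combination: Z_total = R + L + C = 733 - j7.851e+04 Ω = 7.852e+04∠-89.5° Ω.
Step 4 — Source phasor: V = 240∠-51.8° V = 148.4 - j188.6 V.
Step 5 — Ohm's law: I = V / Z_total = (148.4 - j188.6) / (733 - j7.851e+04) = 0.00242 + j0.001868 A.
Step 6 — Convert to polar: |I| = 0.003057 A, ∠I = 37.7°.

I = 0.003057∠37.7° A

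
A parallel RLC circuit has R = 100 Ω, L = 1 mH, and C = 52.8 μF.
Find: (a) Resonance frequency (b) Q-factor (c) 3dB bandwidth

Step 1 — Resonance: ω₀ = 1/√(LC) = 1/√(0.001·5.28e-05) = 4352 rad/s.
Step 2 — f₀ = ω₀/(2π) = 692.6 Hz.
Step 3 — Parallel Q: Q = R/(ω₀L) = 100/(4352·0.001) = 22.98.
Step 4 — Bandwidth: Δω = ω₀/Q = 189.4 rad/s; BW = Δω/(2π) = 30.14 Hz.

(a) f₀ = 692.6 Hz  (b) Q = 22.98  (c) BW = 30.14 Hz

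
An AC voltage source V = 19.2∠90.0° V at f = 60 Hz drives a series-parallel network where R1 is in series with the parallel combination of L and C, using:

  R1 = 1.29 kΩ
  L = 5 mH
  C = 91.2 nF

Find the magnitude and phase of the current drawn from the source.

Step 1 — Angular frequency: ω = 2π·f = 2π·60 = 377 rad/s.
Step 2 — Component impedances:
  R1: Z = R = 1290 Ω
  L: Z = jωL = j·377·0.005 = 0 + j1.885 Ω
  C: Z = 1/(jωC) = -j/(ω·C) = 0 - j2.909e+04 Ω
Step 3 — Parallel branch: L || C = 1/(1/L + 1/C) = 0 + j1.885 Ω.
Step 4 — Series with R1: Z_total = R1 + (L || C) = 1290 + j1.885 Ω = 1290∠0.1° Ω.
Step 5 — Source phasor: V = 19.2∠90.0° V = 0 + j19.2 V.
Step 6 — Ohm's law: I = V / Z_total = (0 + j19.2) / (1290 + j1.885) = 2.175e-05 + j0.01488 A.
Step 7 — Convert to polar: |I| = 0.01488 A, ∠I = 89.9°.

I = 0.01488∠89.9° A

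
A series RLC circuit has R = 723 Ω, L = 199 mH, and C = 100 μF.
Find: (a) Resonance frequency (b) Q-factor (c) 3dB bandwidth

Step 1 — Resonance condition Im(Z)=0 gives ω₀ = 1/√(LC).
Step 2 — ω₀ = 1/√(0.199·0.0001) = 224.2 rad/s.
Step 3 — f₀ = ω₀/(2π) = 35.68 Hz.
Step 4 — Series Q: Q = ω₀L/R = 224.2·0.199/723 = 0.0617.
Step 5 — 3dB bandwidth: Δω = ω₀/Q = 3633 rad/s; BW = Δω/(2π) = 578.2 Hz.

(a) f₀ = 35.68 Hz  (b) Q = 0.0617  (c) BW = 578.2 Hz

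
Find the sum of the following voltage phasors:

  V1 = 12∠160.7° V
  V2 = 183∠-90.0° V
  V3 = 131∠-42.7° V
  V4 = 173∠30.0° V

Step 1 — Convert each phasor to rectangular form:
  V1 = 12·(cos(160.7°) + j·sin(160.7°)) = -11.33 + j3.966 V
  V2 = 183·(cos(-90.0°) + j·sin(-90.0°)) = 0 - j183 V
  V3 = 131·(cos(-42.7°) + j·sin(-42.7°)) = 96.27 - j88.84 V
  V4 = 173·(cos(30.0°) + j·sin(30.0°)) = 149.8 + j86.5 V
Step 2 — Sum components: V_total = 234.8 - j181.4 V.
Step 3 — Convert to polar: |V_total| = 296.7 V, ∠V_total = -37.7°.

V_total = 296.7∠-37.7° V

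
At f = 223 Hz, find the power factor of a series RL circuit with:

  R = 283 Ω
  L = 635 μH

Step 1 — Angular frequency: ω = 2π·f = 2π·223 = 1401 rad/s.
Step 2 — Component impedances:
  R: Z = R = 283 Ω
  L: Z = jωL = j·1401·0.000635 = 0 + j0.8897 Ω
Step 3 — Series combination: Z_total = R + L = 283 + j0.8897 Ω = 283∠0.2° Ω.
Step 4 — Power factor: PF = cos(φ) = Re(Z)/|Z| = 283/283 = 1.
Step 5 — Type: Im(Z) = 0.8897 ⇒ lagging (phase φ = 0.2°).

PF = 1 (lagging, φ = 0.2°)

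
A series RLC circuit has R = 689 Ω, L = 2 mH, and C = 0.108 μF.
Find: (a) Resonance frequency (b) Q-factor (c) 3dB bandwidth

Step 1 — Resonance condition Im(Z)=0 gives ω₀ = 1/√(LC).
Step 2 — ω₀ = 1/√(0.002·1.08e-07) = 6.804e+04 rad/s.
Step 3 — f₀ = ω₀/(2π) = 1.083e+04 Hz.
Step 4 — Series Q: Q = ω₀L/R = 6.804e+04·0.002/689 = 0.1975.
Step 5 — 3dB bandwidth: Δω = ω₀/Q = 3.445e+05 rad/s; BW = Δω/(2π) = 5.483e+04 Hz.

(a) f₀ = 1.083e+04 Hz  (b) Q = 0.1975  (c) BW = 5.483e+04 Hz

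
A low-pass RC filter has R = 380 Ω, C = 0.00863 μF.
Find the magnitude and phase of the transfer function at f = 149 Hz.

Step 1 — Angular frequency: ω = 2π·149 = 936.2 rad/s.
Step 2 — Transfer function: H(jω) = 1/(1 + jωRC).
Step 3 — Denominator: 1 + jωRC = 1 + j·936.2·380·8.63e-09 = 1 + j0.00307.
Step 4 — H = 1 - j0.00307.
Step 5 — Magnitude: |H| = 1 (-0.0 dB); phase: φ = -0.2°.

|H| = 1 (-0.0 dB), φ = -0.2°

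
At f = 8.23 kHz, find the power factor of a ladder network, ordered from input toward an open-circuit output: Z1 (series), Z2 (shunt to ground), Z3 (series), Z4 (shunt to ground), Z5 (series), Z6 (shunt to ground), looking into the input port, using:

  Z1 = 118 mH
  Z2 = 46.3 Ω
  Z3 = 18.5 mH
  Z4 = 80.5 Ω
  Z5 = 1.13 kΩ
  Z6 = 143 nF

Step 1 — Angular frequency: ω = 2π·f = 2π·8230 = 5.171e+04 rad/s.
Step 2 — Component impedances:
  Z1: Z = jωL = j·5.171e+04·0.118 = 0 + j6102 Ω
  Z2: Z = R = 46.3 Ω
  Z3: Z = jωL = j·5.171e+04·0.0185 = 0 + j956.6 Ω
  Z4: Z = R = 80.5 Ω
  Z5: Z = R = 1130 Ω
  Z6: Z = 1/(jωC) = -j/(ω·C) = 0 - j135.2 Ω
Step 3 — Ladder network (open output): work backward from the far end, alternating series and parallel combinations. Z_in = 46.02 + j6104 Ω = 6104∠89.6° Ω.
Step 4 — Power factor: PF = cos(φ) = Re(Z)/|Z| = 46.02/6104 = 0.007539.
Step 5 — Type: Im(Z) = 6104 ⇒ lagging (phase φ = 89.6°).

PF = 0.007539 (lagging, φ = 89.6°)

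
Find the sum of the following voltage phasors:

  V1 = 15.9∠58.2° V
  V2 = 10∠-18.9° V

Step 1 — Convert each phasor to rectangular form:
  V1 = 15.9·(cos(58.2°) + j·sin(58.2°)) = 8.379 + j13.51 V
  V2 = 10·(cos(-18.9°) + j·sin(-18.9°)) = 9.461 - j3.239 V
Step 2 — Sum components: V_total = 17.84 + j10.27 V.
Step 3 — Convert to polar: |V_total| = 20.59 V, ∠V_total = 29.9°.

V_total = 20.59∠29.9° V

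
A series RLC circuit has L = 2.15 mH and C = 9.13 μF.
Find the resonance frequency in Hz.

Step 1 — Resonance condition Im(Z)=0 gives ω₀ = 1/√(LC).
Step 2 — ω₀ = 1/√(0.00215·9.13e-06) = 7137 rad/s.
Step 3 — f₀ = ω₀/(2π) = 1136 Hz.

f₀ = 1136 Hz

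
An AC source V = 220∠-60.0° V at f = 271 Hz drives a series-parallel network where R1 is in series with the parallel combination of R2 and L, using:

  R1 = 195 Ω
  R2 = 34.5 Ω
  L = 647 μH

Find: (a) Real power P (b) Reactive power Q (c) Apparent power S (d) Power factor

Step 1 — Angular frequency: ω = 2π·f = 2π·271 = 1703 rad/s.
Step 2 — Component impedances:
  R1: Z = R = 195 Ω
  R2: Z = R = 34.5 Ω
  L: Z = jωL = j·1703·0.000647 = 0 + j1.102 Ω
Step 3 — Parallel branch: R2 || L = 1/(1/R2 + 1/L) = 0.03514 + j1.101 Ω.
Step 4 — Series with R1: Z_total = R1 + (R2 || L) = 195 + j1.101 Ω = 195∠0.3° Ω.
Step 5 — Source phasor: V = 220∠-60.0° V = 110 - j190.5 V.
Step 6 — Current: I = V / Z = 0.5585 - j0.98 A = 1.128∠-60.3° A.
Step 7 — Complex power: S = V·I* = 248.2 + j1.4 VA.
Step 8 — Real power: P = Re(S) = 248.2 W.
Step 9 — Reactive power: Q = Im(S) = 1.4 VAR.
Step 10 — Apparent power: |S| = 248.2 VA.
Step 11 — Power factor: PF = P/|S| = 1 (lagging).

(a) P = 248.2 W  (b) Q = 1.4 VAR  (c) S = 248.2 VA  (d) PF = 1 (lagging)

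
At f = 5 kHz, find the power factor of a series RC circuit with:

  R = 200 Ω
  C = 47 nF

Step 1 — Angular frequency: ω = 2π·f = 2π·5000 = 3.142e+04 rad/s.
Step 2 — Component impedances:
  R: Z = R = 200 Ω
  C: Z = 1/(jωC) = -j/(ω·C) = 0 - j677.3 Ω
Step 3 — Series combination: Z_total = R + C = 200 - j677.3 Ω = 706.2∠-73.5° Ω.
Step 4 — Power factor: PF = cos(φ) = Re(Z)/|Z| = 200/706.2 = 0.2832.
Step 5 — Type: Im(Z) = -677.3 ⇒ leading (phase φ = -73.5°).

PF = 0.2832 (leading, φ = -73.5°)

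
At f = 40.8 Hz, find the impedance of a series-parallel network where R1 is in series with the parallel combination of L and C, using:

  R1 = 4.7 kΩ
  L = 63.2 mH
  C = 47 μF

Step 1 — Angular frequency: ω = 2π·f = 2π·40.8 = 256.4 rad/s.
Step 2 — Component impedances:
  R1: Z = R = 4700 Ω
  L: Z = jωL = j·256.4·0.0632 = 0 + j16.2 Ω
  C: Z = 1/(jωC) = -j/(ω·C) = 0 - j83 Ω
Step 3 — Parallel branch: L || C = 1/(1/L + 1/C) = 0 + j20.13 Ω.
Step 4 — Series with R1: Z_total = R1 + (L || C) = 4700 + j20.13 Ω = 4700∠0.2° Ω.

Z = 4700 + j20.13 Ω = 4700∠0.2° Ω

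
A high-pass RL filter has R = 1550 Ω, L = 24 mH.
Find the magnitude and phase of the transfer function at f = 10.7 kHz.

Step 1 — Angular frequency: ω = 2π·1.07e+04 = 6.723e+04 rad/s.
Step 2 — Transfer function: H(jω) = jωL/(R + jωL).
Step 3 — Numerator jωL = j·1614; denominator R + jωL = 1550 + j1614.
Step 4 — H = 0.5201 + j0.4996.
Step 5 — Magnitude: |H| = 0.7212 (-2.8 dB); phase: φ = 43.8°.

|H| = 0.7212 (-2.8 dB), φ = 43.8°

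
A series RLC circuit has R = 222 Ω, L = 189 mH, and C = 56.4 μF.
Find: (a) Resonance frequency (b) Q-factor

Step 1 — Resonance condition Im(Z)=0 gives ω₀ = 1/√(LC).
Step 2 — ω₀ = 1/√(0.189·5.64e-05) = 306.3 rad/s.
Step 3 — f₀ = ω₀/(2π) = 48.75 Hz.
Step 4 — Series Q: Q = ω₀L/R = 306.3·0.189/222 = 0.2608.

(a) f₀ = 48.75 Hz  (b) Q = 0.2608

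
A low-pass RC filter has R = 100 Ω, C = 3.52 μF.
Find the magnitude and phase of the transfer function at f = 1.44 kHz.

Step 1 — Angular frequency: ω = 2π·1440 = 9048 rad/s.
Step 2 — Transfer function: H(jω) = 1/(1 + jωRC).
Step 3 — Denominator: 1 + jωRC = 1 + j·9048·100·3.52e-06 = 1 + j3.185.
Step 4 — H = 0.08974 - j0.2858.
Step 5 — Magnitude: |H| = 0.2996 (-10.5 dB); phase: φ = -72.6°.

|H| = 0.2996 (-10.5 dB), φ = -72.6°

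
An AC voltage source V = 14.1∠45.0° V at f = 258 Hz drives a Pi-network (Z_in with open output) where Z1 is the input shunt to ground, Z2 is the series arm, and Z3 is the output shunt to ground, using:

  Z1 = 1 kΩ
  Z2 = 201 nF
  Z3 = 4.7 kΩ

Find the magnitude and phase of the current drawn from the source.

Step 1 — Angular frequency: ω = 2π·f = 2π·258 = 1621 rad/s.
Step 2 — Component impedances:
  Z1: Z = R = 1000 Ω
  Z2: Z = 1/(jωC) = -j/(ω·C) = 0 - j3069 Ω
  Z3: Z = R = 4700 Ω
Step 3 — With open output, the series arm Z2 and the output shunt Z3 appear in series to ground: Z2 + Z3 = 4700 - j3069 Ω.
Step 4 — Parallel with input shunt Z1: Z_in = Z1 || (Z2 + Z3) = 864 - j73.23 Ω = 867.1∠-4.8° Ω.
Step 5 — Source phasor: V = 14.1∠45.0° V = 9.97 + j9.97 V.
Step 6 — Ohm's law: I = V / Z_total = (9.97 + j9.97) / (864 - j73.23) = 0.01049 + j0.01243 A.
Step 7 — Convert to polar: |I| = 0.01626 A, ∠I = 49.8°.

I = 0.01626∠49.8° A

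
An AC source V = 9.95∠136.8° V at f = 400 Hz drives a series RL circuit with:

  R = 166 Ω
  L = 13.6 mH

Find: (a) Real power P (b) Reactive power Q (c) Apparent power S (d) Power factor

Step 1 — Angular frequency: ω = 2π·f = 2π·400 = 2513 rad/s.
Step 2 — Component impedances:
  R: Z = R = 166 Ω
  L: Z = jωL = j·2513·0.0136 = 0 + j34.18 Ω
Step 3 — Series combination: Z_total = R + L = 166 + j34.18 Ω = 169.5∠11.6° Ω.
Step 4 — Source phasor: V = 9.95∠136.8° V = -7.253 + j6.811 V.
Step 5 — Current: I = V / Z = -0.03381 + j0.04799 A = 0.05871∠125.2° A.
Step 6 — Complex power: S = V·I* = 0.5721 + j0.1178 VA.
Step 7 — Real power: P = Re(S) = 0.5721 W.
Step 8 — Reactive power: Q = Im(S) = 0.1178 VAR.
Step 9 — Apparent power: |S| = 0.5841 VA.
Step 10 — Power factor: PF = P/|S| = 0.9795 (lagging).

(a) P = 0.5721 W  (b) Q = 0.1178 VAR  (c) S = 0.5841 VA  (d) PF = 0.9795 (lagging)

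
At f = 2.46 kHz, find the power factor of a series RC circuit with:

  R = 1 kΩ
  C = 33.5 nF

Step 1 — Angular frequency: ω = 2π·f = 2π·2460 = 1.546e+04 rad/s.
Step 2 — Component impedances:
  R: Z = R = 1000 Ω
  C: Z = 1/(jωC) = -j/(ω·C) = 0 - j1931 Ω
Step 3 — Series combination: Z_total = R + C = 1000 - j1931 Ω = 2175∠-62.6° Ω.
Step 4 — Power factor: PF = cos(φ) = Re(Z)/|Z| = 1000/2175 = 0.4598.
Step 5 — Type: Im(Z) = -1931 ⇒ leading (phase φ = -62.6°).

PF = 0.4598 (leading, φ = -62.6°)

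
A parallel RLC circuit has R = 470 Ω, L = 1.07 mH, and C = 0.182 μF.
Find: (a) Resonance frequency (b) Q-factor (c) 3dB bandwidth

Step 1 — Resonance: ω₀ = 1/√(LC) = 1/√(0.00107·1.82e-07) = 7.166e+04 rad/s.
Step 2 — f₀ = ω₀/(2π) = 1.14e+04 Hz.
Step 3 — Parallel Q: Q = R/(ω₀L) = 470/(7.166e+04·0.00107) = 6.13.
Step 4 — Bandwidth: Δω = ω₀/Q = 1.169e+04 rad/s; BW = Δω/(2π) = 1861 Hz.

(a) f₀ = 1.14e+04 Hz  (b) Q = 6.13  (c) BW = 1861 Hz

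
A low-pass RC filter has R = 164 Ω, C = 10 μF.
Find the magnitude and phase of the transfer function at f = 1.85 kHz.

Step 1 — Angular frequency: ω = 2π·1850 = 1.162e+04 rad/s.
Step 2 — Transfer function: H(jω) = 1/(1 + jωRC).
Step 3 — Denominator: 1 + jωRC = 1 + j·1.162e+04·164·1e-05 = 1 + j19.06.
Step 4 — H = 0.002744 - j0.05231.
Step 5 — Magnitude: |H| = 0.05239 (-25.6 dB); phase: φ = -87.0°.

|H| = 0.05239 (-25.6 dB), φ = -87.0°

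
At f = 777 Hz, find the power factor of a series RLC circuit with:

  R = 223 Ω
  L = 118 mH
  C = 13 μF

Step 1 — Angular frequency: ω = 2π·f = 2π·777 = 4882 rad/s.
Step 2 — Component impedances:
  R: Z = R = 223 Ω
  L: Z = jωL = j·4882·0.118 = 0 + j576.1 Ω
  C: Z = 1/(jωC) = -j/(ω·C) = 0 - j15.76 Ω
Step 3 — Series combination: Z_total = R + L + C = 223 + j560.3 Ω = 603.1∠68.3° Ω.
Step 4 — Power factor: PF = cos(φ) = Re(Z)/|Z| = 223/603.1 = 0.3698.
Step 5 — Type: Im(Z) = 560.3 ⇒ lagging (phase φ = 68.3°).

PF = 0.3698 (lagging, φ = 68.3°)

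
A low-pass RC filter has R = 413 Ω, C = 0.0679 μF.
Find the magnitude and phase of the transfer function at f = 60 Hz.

Step 1 — Angular frequency: ω = 2π·60 = 377 rad/s.
Step 2 — Transfer function: H(jω) = 1/(1 + jωRC).
Step 3 — Denominator: 1 + jωRC = 1 + j·377·413·6.79e-08 = 1 + j0.01057.
Step 4 — H = 0.9999 - j0.01057.
Step 5 — Magnitude: |H| = 0.9999 (-0.0 dB); phase: φ = -0.6°.

|H| = 0.9999 (-0.0 dB), φ = -0.6°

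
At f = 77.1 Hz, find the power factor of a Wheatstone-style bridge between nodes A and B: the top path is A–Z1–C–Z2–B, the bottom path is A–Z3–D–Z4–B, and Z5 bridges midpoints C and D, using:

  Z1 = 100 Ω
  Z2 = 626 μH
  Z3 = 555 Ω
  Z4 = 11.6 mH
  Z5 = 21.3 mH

Step 1 — Angular frequency: ω = 2π·f = 2π·77.1 = 484.4 rad/s.
Step 2 — Component impedances:
  Z1: Z = R = 100 Ω
  Z2: Z = jωL = j·484.4·0.000626 = 0 + j0.3033 Ω
  Z3: Z = R = 555 Ω
  Z4: Z = jωL = j·484.4·0.0116 = 0 + j5.619 Ω
  Z5: Z = jωL = j·484.4·0.0213 = 0 + j10.32 Ω
Step 3 — Bridge requires nodal analysis (the Z5 bridge couples midpoints C and D, so the two paths cannot be reduced to a simple series/parallel combination). Setting node B to ground and injecting 1 A at node A, the 3-node admittance system at A, C, D solves to V_A = Z_AB = 84.73 + j0.3265 Ω = 84.73∠0.2° Ω.
Step 4 — Power factor: PF = cos(φ) = Re(Z)/|Z| = 84.73/84.73 = 1.
Step 5 — Type: Im(Z) = 0.3265 ⇒ lagging (phase φ = 0.2°).

PF = 1 (lagging, φ = 0.2°)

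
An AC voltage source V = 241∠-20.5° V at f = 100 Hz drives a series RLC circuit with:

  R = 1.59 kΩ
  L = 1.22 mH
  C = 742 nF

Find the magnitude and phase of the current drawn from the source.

Step 1 — Angular frequency: ω = 2π·f = 2π·100 = 628.3 rad/s.
Step 2 — Component impedances:
  R: Z = R = 1590 Ω
  L: Z = jωL = j·628.3·0.00122 = 0 + j0.7665 Ω
  C: Z = 1/(jωC) = -j/(ω·C) = 0 - j2145 Ω
Step 3 — Series combination: Z_total = R + L + C = 1590 - j2144 Ω = 2669∠-53.4° Ω.
Step 4 — Source phasor: V = 241∠-20.5° V = 225.7 - j84.4 V.
Step 5 — Ohm's law: I = V / Z_total = (225.7 - j84.4) / (1590 - j2144) = 0.07577 + j0.04909 A.
Step 6 — Convert to polar: |I| = 0.09028 A, ∠I = 32.9°.

I = 0.09028∠32.9° A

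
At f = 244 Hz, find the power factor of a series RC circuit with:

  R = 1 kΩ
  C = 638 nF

Step 1 — Angular frequency: ω = 2π·f = 2π·244 = 1533 rad/s.
Step 2 — Component impedances:
  R: Z = R = 1000 Ω
  C: Z = 1/(jωC) = -j/(ω·C) = 0 - j1022 Ω
Step 3 — Series combination: Z_total = R + C = 1000 - j1022 Ω = 1430∠-45.6° Ω.
Step 4 — Power factor: PF = cos(φ) = Re(Z)/|Z| = 1000/1430.12 = 0.6992.
Step 5 — Type: Im(Z) = -1022 ⇒ leading (phase φ = -45.6°).

PF = 0.6992 (leading, φ = -45.6°)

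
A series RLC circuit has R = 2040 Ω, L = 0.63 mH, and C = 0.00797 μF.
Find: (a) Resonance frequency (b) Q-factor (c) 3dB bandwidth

Step 1 — Resonance condition Im(Z)=0 gives ω₀ = 1/√(LC).
Step 2 — ω₀ = 1/√(0.00063·7.97e-09) = 4.463e+05 rad/s.
Step 3 — f₀ = ω₀/(2π) = 7.103e+04 Hz.
Step 4 — Series Q: Q = ω₀L/R = 4.463e+05·0.00063/2040 = 0.1378.
Step 5 — 3dB bandwidth: Δω = ω₀/Q = 3.238e+06 rad/s; BW = Δω/(2π) = 5.154e+05 Hz.

(a) f₀ = 7.103e+04 Hz  (b) Q = 0.1378  (c) BW = 5.154e+05 Hz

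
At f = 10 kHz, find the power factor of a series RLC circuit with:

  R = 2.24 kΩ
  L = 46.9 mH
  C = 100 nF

Step 1 — Angular frequency: ω = 2π·f = 2π·1e+04 = 6.283e+04 rad/s.
Step 2 — Component impedances:
  R: Z = R = 2240 Ω
  L: Z = jωL = j·6.283e+04·0.0469 = 0 + j2947 Ω
  C: Z = 1/(jωC) = -j/(ω·C) = 0 - j159.2 Ω
Step 3 — Series combination: Z_total = R + L + C = 2240 + j2788 Ω = 3576∠51.2° Ω.
Step 4 — Power factor: PF = cos(φ) = Re(Z)/|Z| = 2240/3576 = 0.6264.
Step 5 — Type: Im(Z) = 2788 ⇒ lagging (phase φ = 51.2°).

PF = 0.6264 (lagging, φ = 51.2°)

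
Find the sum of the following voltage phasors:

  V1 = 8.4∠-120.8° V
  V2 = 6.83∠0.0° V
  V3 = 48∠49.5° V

Step 1 — Convert each phasor to rectangular form:
  V1 = 8.4·(cos(-120.8°) + j·sin(-120.8°)) = -4.301 - j7.215 V
  V2 = 6.83·(cos(0.0°) + j·sin(0.0°)) = 6.83 V
  V3 = 48·(cos(49.5°) + j·sin(49.5°)) = 31.17 + j36.5 V
Step 2 — Sum components: V_total = 33.7 + j29.28 V.
Step 3 — Convert to polar: |V_total| = 44.65 V, ∠V_total = 41.0°.

V_total = 44.65∠41.0° V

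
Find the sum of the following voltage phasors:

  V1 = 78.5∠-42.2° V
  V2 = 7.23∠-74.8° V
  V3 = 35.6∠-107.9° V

Step 1 — Convert each phasor to rectangular form:
  V1 = 78.5·(cos(-42.2°) + j·sin(-42.2°)) = 58.15 - j52.73 V
  V2 = 7.23·(cos(-74.8°) + j·sin(-74.8°)) = 1.896 - j6.977 V
  V3 = 35.6·(cos(-107.9°) + j·sin(-107.9°)) = -10.94 - j33.88 V
Step 2 — Sum components: V_total = 49.11 - j93.58 V.
Step 3 — Convert to polar: |V_total| = 105.7 V, ∠V_total = -62.3°.

V_total = 105.7∠-62.3° V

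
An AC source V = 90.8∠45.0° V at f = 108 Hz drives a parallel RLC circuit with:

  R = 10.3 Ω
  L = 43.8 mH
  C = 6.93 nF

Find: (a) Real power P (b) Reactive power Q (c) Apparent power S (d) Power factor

Step 1 — Angular frequency: ω = 2π·f = 2π·108 = 678.6 rad/s.
Step 2 — Component impedances:
  R: Z = R = 10.3 Ω
  L: Z = jωL = j·678.6·0.0438 = 0 + j29.72 Ω
  C: Z = 1/(jωC) = -j/(ω·C) = 0 - j2.126e+05 Ω
Step 3 — Parallel combination: 1/Z_total = 1/R + 1/L + 1/C; Z_total = 9.196 + j3.186 Ω = 9.732∠19.1° Ω.
Step 4 — Source phasor: V = 90.8∠45.0° V = 64.21 + j64.21 V.
Step 5 — Current: I = V / Z = 8.393 + j4.074 A = 9.33∠25.9° A.
Step 6 — Complex power: S = V·I* = 800.5 + j277.4 VA.
Step 7 — Real power: P = Re(S) = 800.5 W.
Step 8 — Reactive power: Q = Im(S) = 277.4 VAR.
Step 9 — Apparent power: |S| = 847.1 VA.
Step 10 — Power factor: PF = P/|S| = 0.9449 (lagging).

(a) P = 800.5 W  (b) Q = 277.4 VAR  (c) S = 847.1 VA  (d) PF = 0.9449 (lagging)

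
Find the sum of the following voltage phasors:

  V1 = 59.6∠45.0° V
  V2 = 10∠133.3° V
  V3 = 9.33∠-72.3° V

Step 1 — Convert each phasor to rectangular form:
  V1 = 59.6·(cos(45.0°) + j·sin(45.0°)) = 42.14 + j42.14 V
  V2 = 10·(cos(133.3°) + j·sin(133.3°)) = -6.858 + j7.278 V
  V3 = 9.33·(cos(-72.3°) + j·sin(-72.3°)) = 2.837 - j8.888 V
Step 2 — Sum components: V_total = 38.12 + j40.53 V.
Step 3 — Convert to polar: |V_total| = 55.64 V, ∠V_total = 46.8°.

V_total = 55.64∠46.8° V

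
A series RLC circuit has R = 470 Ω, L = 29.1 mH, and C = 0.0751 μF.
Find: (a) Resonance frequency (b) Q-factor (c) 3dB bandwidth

Step 1 — Resonance condition Im(Z)=0 gives ω₀ = 1/√(LC).
Step 2 — ω₀ = 1/√(0.0291·7.51e-08) = 2.139e+04 rad/s.
Step 3 — f₀ = ω₀/(2π) = 3405 Hz.
Step 4 — Series Q: Q = ω₀L/R = 2.139e+04·0.0291/470 = 1.324.
Step 5 — 3dB bandwidth: Δω = ω₀/Q = 1.615e+04 rad/s; BW = Δω/(2π) = 2571 Hz.

(a) f₀ = 3405 Hz  (b) Q = 1.324  (c) BW = 2571 Hz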